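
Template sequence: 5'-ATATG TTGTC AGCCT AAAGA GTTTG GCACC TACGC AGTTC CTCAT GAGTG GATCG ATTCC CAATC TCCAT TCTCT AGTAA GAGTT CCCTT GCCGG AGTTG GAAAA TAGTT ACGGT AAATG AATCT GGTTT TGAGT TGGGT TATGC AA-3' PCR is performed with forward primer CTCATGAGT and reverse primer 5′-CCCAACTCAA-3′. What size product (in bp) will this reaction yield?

Forward primer CTCATGAGT is found on the top strand at positions 41–49.
The reverse primer's reverse complement is TTGAGTTGGG, which matches the template at positions 130–139.
Amplicon spans positions 41–139: 99 bp.

99 bp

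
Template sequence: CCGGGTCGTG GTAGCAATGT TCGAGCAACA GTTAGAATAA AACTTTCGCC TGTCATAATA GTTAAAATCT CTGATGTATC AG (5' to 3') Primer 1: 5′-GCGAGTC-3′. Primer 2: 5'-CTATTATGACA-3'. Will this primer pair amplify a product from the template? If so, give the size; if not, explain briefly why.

No product — primer 1 has no binding site in the template.

Primer 1 (GCGAGTC) does not match the top strand, and its reverse complement GACTCGC does not match either.
With no annealing site for primer 1, no amplification occurs.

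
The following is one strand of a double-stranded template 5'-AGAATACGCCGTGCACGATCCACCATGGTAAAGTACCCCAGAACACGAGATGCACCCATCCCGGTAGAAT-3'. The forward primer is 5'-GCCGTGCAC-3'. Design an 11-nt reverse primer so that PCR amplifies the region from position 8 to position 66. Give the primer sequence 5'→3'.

The product's 3' end on the top strand is position 66.
The reverse primer anneals to the top strand over positions 56–66, i.e. to CCATCCCGGTA.
Its sequence written 5'→3' is the reverse complement: TACCGGGATGG.

5'-TACCGGGATGG-3'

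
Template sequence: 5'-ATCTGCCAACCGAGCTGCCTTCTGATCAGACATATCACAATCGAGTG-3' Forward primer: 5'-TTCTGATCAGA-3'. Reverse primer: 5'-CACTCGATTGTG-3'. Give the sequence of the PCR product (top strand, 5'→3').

Forward primer TTCTGATCAGA is found on the top strand at positions 20–30.
Taking the reverse complement of CACTCGATTGTG gives CACAATCGAGTG, found at positions 36–47 on the template; the primer anneals here to the top strand with its 3' end pointing upstream.
The product is the template from position 20 through 47 (28 bp).

5'-TTCTGATCAGACATATCACAATCGAGTG-3'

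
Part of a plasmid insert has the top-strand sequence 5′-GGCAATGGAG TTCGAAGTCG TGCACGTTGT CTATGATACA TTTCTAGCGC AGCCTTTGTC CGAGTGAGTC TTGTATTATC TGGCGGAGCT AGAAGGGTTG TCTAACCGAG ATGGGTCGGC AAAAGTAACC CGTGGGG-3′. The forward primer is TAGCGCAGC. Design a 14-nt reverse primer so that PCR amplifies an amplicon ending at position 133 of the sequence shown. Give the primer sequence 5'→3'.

5'-ACGGGTTACTTTTG-3'

The forward primer binds at positions 45–53; the product's 3' end on the top strand is position 133.
The reverse primer anneals to the top strand over positions 120–133, i.e. to CAAAAGTAACCCGT.
Its sequence written 5'→3' is the reverse complement: ACGGGTTACTTTTG.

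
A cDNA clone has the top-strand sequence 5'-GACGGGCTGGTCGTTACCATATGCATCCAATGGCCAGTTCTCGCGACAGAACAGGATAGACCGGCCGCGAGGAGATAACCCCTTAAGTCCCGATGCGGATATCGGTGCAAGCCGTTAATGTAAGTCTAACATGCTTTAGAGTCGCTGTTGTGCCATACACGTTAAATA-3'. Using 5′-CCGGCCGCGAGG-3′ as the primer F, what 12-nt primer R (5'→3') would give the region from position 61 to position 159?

The product's 3' end on the top strand is position 159.
The reverse primer anneals to the top strand over positions 148–159, i.e. to TTGTGCCATACA.
Its sequence written 5'→3' is the reverse complement: TGTATGGCACAA.

5'-TGTATGGCACAA-3'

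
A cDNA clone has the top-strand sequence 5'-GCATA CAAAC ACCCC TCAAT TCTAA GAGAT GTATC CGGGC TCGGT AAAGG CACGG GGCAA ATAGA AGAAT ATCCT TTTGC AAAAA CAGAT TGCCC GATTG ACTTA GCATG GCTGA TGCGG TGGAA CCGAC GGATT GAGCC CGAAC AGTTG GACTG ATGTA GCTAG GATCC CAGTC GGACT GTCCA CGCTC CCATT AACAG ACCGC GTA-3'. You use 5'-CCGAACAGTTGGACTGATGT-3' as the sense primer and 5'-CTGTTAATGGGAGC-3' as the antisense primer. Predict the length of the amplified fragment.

Scanning the template, CCGAACAGTTGGACTGATGT occurs at positions 140–159; this primer anneals to the bottom strand there with its 3' end pointing downstream.
The reverse primer's reverse complement is GCTCCCATTAACAG, which matches the template at positions 187–200.
Amplicon spans positions 140–200: 61 bp.

61 bp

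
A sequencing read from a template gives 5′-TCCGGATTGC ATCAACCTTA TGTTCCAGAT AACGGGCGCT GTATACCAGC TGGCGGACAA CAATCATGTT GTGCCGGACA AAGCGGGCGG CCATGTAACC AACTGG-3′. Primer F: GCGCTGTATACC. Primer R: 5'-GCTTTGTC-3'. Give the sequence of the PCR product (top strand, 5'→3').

5'-GCGCTGTATACCAGCTGGCGGACAACAATCATGTTGTGCCGGACAAAGC-3'

Scanning the template, GCGCTGTATACC occurs at positions 36–47; this primer anneals to the bottom strand there with its 3' end pointing downstream.
Taking the reverse complement of GCTTTGTC gives GACAAAGC, found at positions 77–84 on the template; the primer anneals here to the top strand with its 3' end pointing upstream.
The product is the template from position 36 through 84 (49 bp).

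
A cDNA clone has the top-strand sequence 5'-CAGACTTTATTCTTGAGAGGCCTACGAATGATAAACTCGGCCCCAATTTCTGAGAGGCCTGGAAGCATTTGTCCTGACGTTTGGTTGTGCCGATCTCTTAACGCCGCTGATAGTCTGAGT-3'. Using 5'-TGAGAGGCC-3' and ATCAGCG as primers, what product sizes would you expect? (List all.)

The forward primer TGAGAGGCC matches the top strand at positions 14–22, 51–59.
The reverse primer's reverse complement is CGCTGAT, matching at positions 105–111.
Each forward site pairs with the reverse site to give a product ending at position 111: sizes 98, 61 bp.

98 bp, 61 bp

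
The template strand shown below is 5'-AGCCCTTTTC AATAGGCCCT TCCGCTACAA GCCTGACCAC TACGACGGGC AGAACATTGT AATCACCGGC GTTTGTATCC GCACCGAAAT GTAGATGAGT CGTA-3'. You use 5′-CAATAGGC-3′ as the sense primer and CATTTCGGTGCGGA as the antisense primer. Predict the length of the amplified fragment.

Forward primer CAATAGGC is found on the top strand at positions 10–17.
Taking the reverse complement of CATTTCGGTGCGGA gives TCCGCACCGAAATG, found at positions 78–91 on the template; the primer anneals here to the top strand with its 3' end pointing upstream.
Product length = (reverse-primer end) − (forward-primer start) + 1 = 91 − 10 + 1 = 82 bp.

82 bp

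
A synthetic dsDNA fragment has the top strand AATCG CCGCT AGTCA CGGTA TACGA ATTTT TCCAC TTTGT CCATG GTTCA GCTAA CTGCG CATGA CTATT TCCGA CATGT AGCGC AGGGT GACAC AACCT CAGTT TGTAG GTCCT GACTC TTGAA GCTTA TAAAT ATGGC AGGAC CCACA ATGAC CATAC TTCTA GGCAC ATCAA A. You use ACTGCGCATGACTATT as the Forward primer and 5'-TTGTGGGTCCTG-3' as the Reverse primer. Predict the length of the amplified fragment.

97 bp

The forward primer matches the template at positions 55–70.
Reverse complement of the reverse primer: CAGGACCCACAA. This occurs on the top strand at positions 140–151.
Product length = (reverse-primer end) − (forward-primer start) + 1 = 151 − 55 + 1 = 97 bp.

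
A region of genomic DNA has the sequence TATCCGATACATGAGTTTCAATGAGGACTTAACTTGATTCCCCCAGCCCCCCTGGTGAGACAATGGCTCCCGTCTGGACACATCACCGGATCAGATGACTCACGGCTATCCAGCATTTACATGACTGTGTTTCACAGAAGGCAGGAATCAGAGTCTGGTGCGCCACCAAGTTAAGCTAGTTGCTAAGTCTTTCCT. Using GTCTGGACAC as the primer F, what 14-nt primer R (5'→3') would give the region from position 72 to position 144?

The product's 3' end on the top strand is position 144.
The reverse primer anneals to the top strand over positions 131–144, i.e. to TTCACAGAAGGCAG.
Its sequence written 5'→3' is the reverse complement: CTGCCTTCTGTGAA.

5'-CTGCCTTCTGTGAA-3'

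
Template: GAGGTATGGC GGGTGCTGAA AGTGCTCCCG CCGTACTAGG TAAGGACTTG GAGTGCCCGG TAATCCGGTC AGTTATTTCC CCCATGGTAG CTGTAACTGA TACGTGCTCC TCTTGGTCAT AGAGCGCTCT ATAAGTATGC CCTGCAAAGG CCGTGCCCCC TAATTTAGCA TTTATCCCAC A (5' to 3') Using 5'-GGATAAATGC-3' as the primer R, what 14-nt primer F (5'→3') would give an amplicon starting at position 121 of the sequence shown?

5'-AGAGCGCTCTATAA-3'

The reverse primer's reverse complement GCATTTATCC matches the template at positions 168–177; the product starts at position 121.
The forward primer is identical to the top strand over positions 121–134: AGAGCGCTCTATAA.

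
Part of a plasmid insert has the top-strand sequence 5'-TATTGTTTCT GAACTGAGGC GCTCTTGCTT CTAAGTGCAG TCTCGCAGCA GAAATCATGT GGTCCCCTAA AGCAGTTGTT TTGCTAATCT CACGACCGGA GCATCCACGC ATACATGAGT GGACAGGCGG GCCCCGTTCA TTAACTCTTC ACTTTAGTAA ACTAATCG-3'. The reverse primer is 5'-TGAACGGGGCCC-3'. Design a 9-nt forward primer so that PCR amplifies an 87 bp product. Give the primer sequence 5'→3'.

5'-ATCATGTGG-3'

The reverse primer's reverse complement GGGCCCCGTTCA matches the template at positions 129–140, so the product ends at position 140.
An 87 bp product then starts at position 140 − 87 + 1 = 54.
The forward primer is identical to the top strand there: ATCATGTGG.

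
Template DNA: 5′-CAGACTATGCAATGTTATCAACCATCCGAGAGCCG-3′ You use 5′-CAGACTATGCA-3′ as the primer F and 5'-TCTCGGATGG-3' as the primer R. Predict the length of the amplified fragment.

Forward primer CAGACTATGCA is found on the top strand at positions 1–11.
Reverse complement of the reverse primer: CCATCCGAGA. This occurs on the top strand at positions 22–31.
Product length = (reverse-primer end) − (forward-primer start) + 1 = 31 − 1 + 1 = 31 bp.

31 bp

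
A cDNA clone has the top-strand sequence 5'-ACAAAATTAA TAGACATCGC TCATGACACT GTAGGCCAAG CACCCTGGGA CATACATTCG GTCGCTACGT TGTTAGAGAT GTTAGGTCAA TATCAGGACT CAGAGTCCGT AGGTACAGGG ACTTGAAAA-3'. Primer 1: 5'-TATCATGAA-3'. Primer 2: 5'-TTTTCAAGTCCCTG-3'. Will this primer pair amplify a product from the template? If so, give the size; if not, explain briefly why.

Primer 1 (TATCATGAA) does not match the top strand, and its reverse complement TTCATGATA does not match either.
With no annealing site for primer 1, no amplification occurs.

No product — primer 1 has no binding site in the template.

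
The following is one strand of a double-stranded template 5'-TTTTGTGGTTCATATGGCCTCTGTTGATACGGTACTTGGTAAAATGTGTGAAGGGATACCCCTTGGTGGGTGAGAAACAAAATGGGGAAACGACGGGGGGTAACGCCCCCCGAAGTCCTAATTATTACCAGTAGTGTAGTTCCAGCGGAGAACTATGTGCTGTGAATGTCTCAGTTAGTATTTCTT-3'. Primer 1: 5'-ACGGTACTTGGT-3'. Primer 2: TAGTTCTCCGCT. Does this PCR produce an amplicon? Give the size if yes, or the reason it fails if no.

Yes — a 127 bp product.

Primer 1 (ACGGTACTTGGT) matches the top strand at positions 29–40; it acts as a forward primer.
Primer 2's reverse complement is AGCGGAGAACTA, matching the top strand at positions 144–155; it acts as a reverse primer.
The 3' ends face each other across positions 29–155, giving a 127 bp product.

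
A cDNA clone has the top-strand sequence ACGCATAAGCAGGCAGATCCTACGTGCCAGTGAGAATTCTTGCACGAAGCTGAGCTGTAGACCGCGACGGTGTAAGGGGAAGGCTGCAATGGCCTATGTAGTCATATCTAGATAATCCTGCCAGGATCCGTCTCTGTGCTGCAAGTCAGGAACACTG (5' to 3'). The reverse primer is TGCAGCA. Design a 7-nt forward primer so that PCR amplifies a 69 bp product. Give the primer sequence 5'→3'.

The reverse primer's reverse complement TGCTGCA matches the template at positions 137–143, so the product ends at position 143.
A 69 bp product then starts at position 143 − 69 + 1 = 75.
The forward primer is identical to the top strand there: AGGGGAA.

5'-AGGGGAA-3'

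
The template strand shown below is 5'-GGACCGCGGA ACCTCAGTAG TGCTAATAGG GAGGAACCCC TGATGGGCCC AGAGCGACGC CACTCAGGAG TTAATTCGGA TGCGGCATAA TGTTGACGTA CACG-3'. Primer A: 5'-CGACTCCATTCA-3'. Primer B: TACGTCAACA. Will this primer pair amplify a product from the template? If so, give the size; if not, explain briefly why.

Primer A (CGACTCCATTCA) does not match the top strand, and its reverse complement TGAATGGAGTCG does not match either.
With no annealing site for primer A, no amplification occurs.

No product — primer A has no binding site in the template.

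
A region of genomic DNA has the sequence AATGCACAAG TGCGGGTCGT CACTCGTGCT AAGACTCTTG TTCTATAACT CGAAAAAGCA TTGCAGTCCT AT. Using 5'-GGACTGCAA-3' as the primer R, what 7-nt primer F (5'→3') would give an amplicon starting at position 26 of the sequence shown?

The reverse primer's reverse complement TTGCAGTCC matches the template at positions 61–69; the product starts at position 26.
The forward primer is identical to the top strand over positions 26–32: GTGCTAA.

5'-GTGCTAA-3'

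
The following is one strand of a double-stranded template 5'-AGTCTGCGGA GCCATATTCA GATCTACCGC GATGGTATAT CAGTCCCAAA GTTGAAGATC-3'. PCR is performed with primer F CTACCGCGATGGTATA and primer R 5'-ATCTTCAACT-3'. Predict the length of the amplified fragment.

Forward primer CTACCGCGATGGTATA is found on the top strand at positions 24–39.
Reverse complement of the reverse primer: AGTTGAAGAT. This occurs on the top strand at positions 50–59.
Amplicon spans positions 24–59: 36 bp.

36 bp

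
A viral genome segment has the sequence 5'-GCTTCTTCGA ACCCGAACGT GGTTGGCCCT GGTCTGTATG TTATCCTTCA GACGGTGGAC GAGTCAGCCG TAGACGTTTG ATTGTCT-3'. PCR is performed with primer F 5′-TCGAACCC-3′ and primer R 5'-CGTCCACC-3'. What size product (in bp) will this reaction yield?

55 bp

Forward primer TCGAACCC is found on the top strand at positions 7–14.
The reverse primer's reverse complement is GGTGGACG, which matches the template at positions 54–61.
The product runs from position 7 to position 61, so its length is 61 − 7 + 1 = 55 bp.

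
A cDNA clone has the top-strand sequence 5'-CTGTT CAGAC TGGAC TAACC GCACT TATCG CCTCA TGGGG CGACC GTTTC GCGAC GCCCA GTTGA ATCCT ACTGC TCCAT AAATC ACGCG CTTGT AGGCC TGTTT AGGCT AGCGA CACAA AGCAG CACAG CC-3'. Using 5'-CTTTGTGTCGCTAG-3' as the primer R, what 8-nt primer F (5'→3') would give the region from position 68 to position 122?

5'-CCTACTGC-3'

The reverse primer's reverse complement CTAGCGACACAAAG matches the template at positions 109–122; the product starts at position 68.
The forward primer is identical to the top strand over positions 68–75: CCTACTGC.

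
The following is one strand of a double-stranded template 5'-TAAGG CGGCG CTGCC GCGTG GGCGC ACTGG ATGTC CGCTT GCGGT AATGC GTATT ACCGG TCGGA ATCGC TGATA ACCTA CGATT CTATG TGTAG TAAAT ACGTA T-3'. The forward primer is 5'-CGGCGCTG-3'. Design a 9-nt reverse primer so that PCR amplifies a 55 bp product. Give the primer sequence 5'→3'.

5'-CCGGTAATA-3'

The forward primer binds at positions 6–13, so a 55 bp product ends at position 6 + 55 − 1 = 60.
The reverse primer anneals to the top strand over positions 52–60, i.e. to TATTACCGG.
Its sequence written 5'→3' is the reverse complement: CCGGTAATA.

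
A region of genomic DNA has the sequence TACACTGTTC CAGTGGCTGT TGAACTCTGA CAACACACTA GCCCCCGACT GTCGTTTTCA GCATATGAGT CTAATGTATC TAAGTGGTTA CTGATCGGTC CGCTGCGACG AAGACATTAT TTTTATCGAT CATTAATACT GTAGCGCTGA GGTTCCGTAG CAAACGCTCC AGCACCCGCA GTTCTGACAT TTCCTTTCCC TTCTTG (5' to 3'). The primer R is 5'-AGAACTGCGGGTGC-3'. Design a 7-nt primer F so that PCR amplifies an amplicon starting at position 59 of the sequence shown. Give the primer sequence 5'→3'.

5'-CAGCATA-3'

The reverse primer's reverse complement GCACCCGCAGTTCT matches the template at positions 172–185; the product starts at position 59.
The forward primer is identical to the top strand over positions 59–65: CAGCATA.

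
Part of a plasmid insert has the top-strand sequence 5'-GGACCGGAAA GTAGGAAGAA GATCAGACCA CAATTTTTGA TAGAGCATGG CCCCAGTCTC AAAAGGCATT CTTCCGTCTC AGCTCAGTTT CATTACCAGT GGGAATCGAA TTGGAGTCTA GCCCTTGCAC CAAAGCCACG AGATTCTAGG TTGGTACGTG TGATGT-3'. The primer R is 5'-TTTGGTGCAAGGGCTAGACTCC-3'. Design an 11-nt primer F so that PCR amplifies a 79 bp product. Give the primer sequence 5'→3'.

5'-GTCTCAAAAGG-3'

The reverse primer's reverse complement GGAGTCTAGCCCTTGCACCAAA matches the template at positions 113–134, so the product ends at position 134.
A 79 bp product then starts at position 134 − 79 + 1 = 56.
The forward primer is identical to the top strand there: GTCTCAAAAGG.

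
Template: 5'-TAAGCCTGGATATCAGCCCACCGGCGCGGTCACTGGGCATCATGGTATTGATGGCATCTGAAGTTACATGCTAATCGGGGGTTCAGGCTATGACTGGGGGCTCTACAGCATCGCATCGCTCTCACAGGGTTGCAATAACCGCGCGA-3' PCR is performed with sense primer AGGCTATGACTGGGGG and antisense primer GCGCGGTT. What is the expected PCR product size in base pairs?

60 bp

The forward primer matches the template at positions 85–100.
The reverse primer's reverse complement is AACCGCGC, which matches the template at positions 137–144.
Product length = (reverse-primer end) − (forward-primer start) + 1 = 144 − 85 + 1 = 60 bp.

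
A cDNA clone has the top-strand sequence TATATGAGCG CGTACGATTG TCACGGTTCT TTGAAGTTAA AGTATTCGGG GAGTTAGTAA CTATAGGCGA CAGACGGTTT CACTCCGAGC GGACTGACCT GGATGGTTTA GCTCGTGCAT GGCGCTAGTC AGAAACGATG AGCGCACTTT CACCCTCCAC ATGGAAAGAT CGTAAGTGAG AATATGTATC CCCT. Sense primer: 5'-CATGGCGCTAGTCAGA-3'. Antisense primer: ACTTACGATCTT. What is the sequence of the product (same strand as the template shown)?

5'-CATGGCGCTAGTCAGAAACGATGAGCGCACTTTCACCCTCCACATGGAAAGATCGTAAGT-3'

The forward primer matches the template at positions 118–133.
The reverse primer's reverse complement is AAGATCGTAAGT, which matches the template at positions 166–177.
The product is the template from position 118 through 177 (60 bp).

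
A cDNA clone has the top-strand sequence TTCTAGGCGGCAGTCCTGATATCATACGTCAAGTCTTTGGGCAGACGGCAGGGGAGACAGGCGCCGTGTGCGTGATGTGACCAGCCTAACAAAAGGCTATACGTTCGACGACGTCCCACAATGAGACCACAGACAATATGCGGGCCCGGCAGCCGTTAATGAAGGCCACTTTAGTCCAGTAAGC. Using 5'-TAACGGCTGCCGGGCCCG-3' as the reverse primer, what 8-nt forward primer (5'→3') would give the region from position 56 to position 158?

The reverse primer's reverse complement CGGGCCCGGCAGCCGTTA matches the template at positions 141–158; the product starts at position 56.
The forward primer is identical to the top strand over positions 56–63: GACAGGCG.

5'-GACAGGCG-3'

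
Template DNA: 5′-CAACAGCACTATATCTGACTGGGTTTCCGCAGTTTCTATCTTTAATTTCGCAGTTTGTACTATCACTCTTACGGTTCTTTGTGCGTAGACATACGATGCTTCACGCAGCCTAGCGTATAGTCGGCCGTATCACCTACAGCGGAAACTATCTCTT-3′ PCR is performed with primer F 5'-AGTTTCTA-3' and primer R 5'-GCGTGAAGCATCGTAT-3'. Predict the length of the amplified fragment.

76 bp

The forward primer matches the template at positions 31–38.
Taking the reverse complement of GCGTGAAGCATCGTAT gives ATACGATGCTTCACGC, found at positions 91–106 on the template; the primer anneals here to the top strand with its 3' end pointing upstream.
The product runs from position 31 to position 106, so its length is 106 − 31 + 1 = 76 bp.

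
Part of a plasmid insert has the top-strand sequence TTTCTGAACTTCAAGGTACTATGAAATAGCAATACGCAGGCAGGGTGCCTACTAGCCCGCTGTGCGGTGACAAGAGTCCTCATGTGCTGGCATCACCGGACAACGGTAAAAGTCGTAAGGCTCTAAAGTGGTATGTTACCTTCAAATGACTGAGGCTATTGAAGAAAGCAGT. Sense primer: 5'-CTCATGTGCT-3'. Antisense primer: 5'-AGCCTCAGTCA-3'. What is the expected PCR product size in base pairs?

Forward primer CTCATGTGCT is found on the top strand at positions 79–88.
Reverse complement of the reverse primer: TGACTGAGGCT. This occurs on the top strand at positions 147–157.
Product length = (reverse-primer end) − (forward-primer start) + 1 = 157 − 79 + 1 = 79 bp.

79 bp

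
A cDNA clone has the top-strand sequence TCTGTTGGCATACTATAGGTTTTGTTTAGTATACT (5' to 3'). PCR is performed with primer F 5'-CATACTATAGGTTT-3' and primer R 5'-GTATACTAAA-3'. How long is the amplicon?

Scanning the template, CATACTATAGGTTT occurs at positions 9–22; this primer anneals to the bottom strand there with its 3' end pointing downstream.
Reverse complement of the reverse primer: TTTAGTATAC. This occurs on the top strand at positions 25–34.
The product runs from position 9 to position 34, so its length is 34 − 9 + 1 = 26 bp.

26 bp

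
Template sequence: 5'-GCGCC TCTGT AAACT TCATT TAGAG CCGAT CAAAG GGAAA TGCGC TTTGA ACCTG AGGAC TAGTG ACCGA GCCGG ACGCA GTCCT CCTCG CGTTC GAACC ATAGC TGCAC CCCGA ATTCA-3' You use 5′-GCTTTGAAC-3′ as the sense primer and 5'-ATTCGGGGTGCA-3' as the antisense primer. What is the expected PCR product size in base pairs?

Forward primer GCTTTGAAC is found on the top strand at positions 44–52.
Taking the reverse complement of ATTCGGGGTGCA gives TGCACCCCGAAT, found at positions 106–117 on the template; the primer anneals here to the top strand with its 3' end pointing upstream.
Product length = (reverse-primer end) − (forward-primer start) + 1 = 117 − 44 + 1 = 74 bp.

74 bp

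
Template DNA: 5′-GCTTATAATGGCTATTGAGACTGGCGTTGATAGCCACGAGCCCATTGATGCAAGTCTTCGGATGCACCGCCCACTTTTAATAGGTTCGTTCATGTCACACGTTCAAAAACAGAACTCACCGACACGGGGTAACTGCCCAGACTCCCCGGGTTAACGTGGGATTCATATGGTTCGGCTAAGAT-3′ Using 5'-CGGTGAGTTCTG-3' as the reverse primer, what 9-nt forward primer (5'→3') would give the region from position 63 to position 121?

The reverse primer's reverse complement CAGAACTCACCG matches the template at positions 110–121; the product starts at position 63.
The forward primer is identical to the top strand over positions 63–71: TGCACCGCC.

5'-TGCACCGCC-3'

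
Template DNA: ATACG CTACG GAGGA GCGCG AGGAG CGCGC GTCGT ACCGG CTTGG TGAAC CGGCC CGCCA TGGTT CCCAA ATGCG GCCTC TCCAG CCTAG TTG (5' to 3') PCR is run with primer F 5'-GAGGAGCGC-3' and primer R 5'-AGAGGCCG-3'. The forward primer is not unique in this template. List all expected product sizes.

The forward primer GAGGAGCGC matches the top strand at positions 11–19, 20–28.
The reverse primer's reverse complement is CGGCCTCT, matching at positions 74–81.
Each forward site pairs with the reverse site to give a product ending at position 81: sizes 71, 62 bp.

71 bp, 62 bp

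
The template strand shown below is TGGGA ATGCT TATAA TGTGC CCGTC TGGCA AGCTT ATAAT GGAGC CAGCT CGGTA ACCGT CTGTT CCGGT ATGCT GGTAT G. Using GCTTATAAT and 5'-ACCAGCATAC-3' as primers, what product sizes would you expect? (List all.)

71 bp, 47 bp

The forward primer GCTTATAAT matches the top strand at positions 8–16, 32–40.
The reverse primer's reverse complement is GTATGCTGGT, matching at positions 69–78.
Each forward site pairs with the reverse site to give a product ending at position 78: sizes 71, 47 bp.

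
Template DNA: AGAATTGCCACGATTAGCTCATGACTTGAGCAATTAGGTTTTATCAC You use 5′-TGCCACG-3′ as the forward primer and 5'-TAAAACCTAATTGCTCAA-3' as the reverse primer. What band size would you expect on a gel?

38 bp

Scanning the template, TGCCACG occurs at positions 6–12; this primer anneals to the bottom strand there with its 3' end pointing downstream.
Reverse complement of the reverse primer: TTGAGCAATTAGGTTTTA. This occurs on the top strand at positions 26–43.
Product length = (reverse-primer end) − (forward-primer start) + 1 = 43 − 6 + 1 = 38 bp.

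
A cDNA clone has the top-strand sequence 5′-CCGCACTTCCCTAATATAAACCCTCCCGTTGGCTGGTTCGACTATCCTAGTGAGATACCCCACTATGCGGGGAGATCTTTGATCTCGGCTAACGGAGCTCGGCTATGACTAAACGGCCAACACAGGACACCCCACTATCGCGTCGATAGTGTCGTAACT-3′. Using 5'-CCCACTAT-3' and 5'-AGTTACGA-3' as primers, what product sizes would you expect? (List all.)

The forward primer CCCACTAT matches the top strand at positions 59–66, 131–138.
The reverse primer's reverse complement is TCGTAACT, matching at positions 152–159.
Each forward site pairs with the reverse site to give a product ending at position 159: sizes 101, 29 bp.

101 bp, 29 bp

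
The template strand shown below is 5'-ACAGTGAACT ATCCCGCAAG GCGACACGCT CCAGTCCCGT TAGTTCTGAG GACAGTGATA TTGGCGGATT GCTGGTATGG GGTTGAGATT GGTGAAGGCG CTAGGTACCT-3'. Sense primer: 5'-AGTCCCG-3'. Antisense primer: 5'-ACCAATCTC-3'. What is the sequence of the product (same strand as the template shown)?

The forward primer matches the template at positions 33–39.
The reverse primer's reverse complement is GAGATTGGT, which matches the template at positions 85–93.
The product is the template from position 33 through 93 (61 bp).

5'-AGTCCCGTTAGTTCTGAGGACAGTGATATTGGCGGATTGCTGGTATGGGGTTGAGATTGGT-3'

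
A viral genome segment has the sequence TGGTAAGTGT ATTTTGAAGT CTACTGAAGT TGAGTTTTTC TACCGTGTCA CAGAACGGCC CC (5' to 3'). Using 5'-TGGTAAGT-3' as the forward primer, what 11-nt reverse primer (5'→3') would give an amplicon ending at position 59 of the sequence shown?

The forward primer binds at positions 1–8; the product's 3' end on the top strand is position 59.
The reverse primer anneals to the top strand over positions 49–59, i.e. to CACAGAACGGC.
Its sequence written 5'→3' is the reverse complement: GCCGTTCTGTG.

5'-GCCGTTCTGTG-3'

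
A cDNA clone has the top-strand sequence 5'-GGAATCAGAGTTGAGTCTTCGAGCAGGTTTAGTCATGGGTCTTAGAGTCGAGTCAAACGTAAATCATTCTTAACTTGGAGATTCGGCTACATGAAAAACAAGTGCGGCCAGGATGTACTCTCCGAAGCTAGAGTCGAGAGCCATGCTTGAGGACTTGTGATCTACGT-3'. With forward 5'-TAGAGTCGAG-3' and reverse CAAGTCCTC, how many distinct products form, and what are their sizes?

Two products: 115 bp, 29 bp

The forward primer TAGAGTCGAG matches the top strand at positions 43–52, 129–138.
The reverse primer's reverse complement is GAGGACTTG, matching at positions 149–157.
Each forward site pairs with the reverse site to give a product ending at position 157: sizes 115, 29 bp.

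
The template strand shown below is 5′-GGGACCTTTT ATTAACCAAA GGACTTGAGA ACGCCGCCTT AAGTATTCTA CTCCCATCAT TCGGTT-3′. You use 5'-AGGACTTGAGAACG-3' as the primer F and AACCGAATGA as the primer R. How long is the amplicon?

The forward primer matches the template at positions 20–33.
Reverse complement of the reverse primer: TCATTCGGTT. This occurs on the top strand at positions 57–66.
Amplicon spans positions 20–66: 47 bp.

47 bp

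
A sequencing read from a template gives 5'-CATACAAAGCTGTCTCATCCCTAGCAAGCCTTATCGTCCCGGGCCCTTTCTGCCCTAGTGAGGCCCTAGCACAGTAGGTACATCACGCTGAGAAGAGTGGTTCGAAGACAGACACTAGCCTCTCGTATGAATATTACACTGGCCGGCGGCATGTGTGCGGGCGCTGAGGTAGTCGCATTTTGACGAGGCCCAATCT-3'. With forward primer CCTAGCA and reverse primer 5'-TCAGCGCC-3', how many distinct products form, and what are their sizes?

The forward primer CCTAGCA matches the top strand at positions 20–26, 65–71.
The reverse primer's reverse complement is GGCGCTGA, matching at positions 160–167.
Each forward site pairs with the reverse site to give a product ending at position 167: sizes 148, 103 bp.

Two products: 148 bp, 103 bp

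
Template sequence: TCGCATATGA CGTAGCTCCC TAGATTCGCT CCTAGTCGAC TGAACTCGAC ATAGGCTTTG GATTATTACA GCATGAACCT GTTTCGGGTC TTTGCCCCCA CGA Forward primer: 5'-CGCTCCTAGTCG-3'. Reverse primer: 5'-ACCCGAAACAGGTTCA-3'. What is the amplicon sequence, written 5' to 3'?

The forward primer matches the template at positions 27–38.
Taking the reverse complement of ACCCGAAACAGGTTCA gives TGAACCTGTTTCGGGT, found at positions 74–89 on the template; the primer anneals here to the top strand with its 3' end pointing upstream.
The product is the template from position 27 through 89 (63 bp).

5'-CGCTCCTAGTCGACTGAACTCGACATAGGCTTTGGATTATTACAGCATGAACCTGTTTCGGGT-3'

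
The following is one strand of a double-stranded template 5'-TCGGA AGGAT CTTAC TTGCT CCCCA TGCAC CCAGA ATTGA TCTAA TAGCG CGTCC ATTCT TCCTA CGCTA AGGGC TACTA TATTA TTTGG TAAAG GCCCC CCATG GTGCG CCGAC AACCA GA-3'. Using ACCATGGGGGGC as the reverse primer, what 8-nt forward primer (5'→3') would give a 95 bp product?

The reverse primer's reverse complement GCCCCCCATGGT matches the template at positions 96–107, so the product ends at position 107.
A 95 bp product then starts at position 107 − 95 + 1 = 13.
The forward primer is identical to the top strand there: TACTTGCT.

5'-TACTTGCT-3'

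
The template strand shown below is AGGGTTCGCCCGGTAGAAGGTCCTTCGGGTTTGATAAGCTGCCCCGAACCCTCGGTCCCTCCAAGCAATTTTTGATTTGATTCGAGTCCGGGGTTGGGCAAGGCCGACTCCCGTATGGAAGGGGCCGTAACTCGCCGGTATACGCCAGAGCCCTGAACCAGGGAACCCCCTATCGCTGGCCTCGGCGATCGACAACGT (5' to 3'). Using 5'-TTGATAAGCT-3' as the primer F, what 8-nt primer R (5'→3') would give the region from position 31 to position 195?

The product's 3' end on the top strand is position 195.
The reverse primer anneals to the top strand over positions 188–195, i.e. to ATCGACAA.
Its sequence written 5'→3' is the reverse complement: TTGTCGAT.

5'-TTGTCGAT-3'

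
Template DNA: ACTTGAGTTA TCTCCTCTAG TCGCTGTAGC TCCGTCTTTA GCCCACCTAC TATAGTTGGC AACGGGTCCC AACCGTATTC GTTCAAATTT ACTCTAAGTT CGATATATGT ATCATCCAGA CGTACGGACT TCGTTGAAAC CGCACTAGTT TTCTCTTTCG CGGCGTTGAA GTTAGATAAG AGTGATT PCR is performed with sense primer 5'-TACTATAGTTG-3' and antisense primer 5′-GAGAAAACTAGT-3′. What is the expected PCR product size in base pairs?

108 bp

Scanning the template, TACTATAGTTG occurs at positions 48–58; this primer anneals to the bottom strand there with its 3' end pointing downstream.
The reverse primer's reverse complement is ACTAGTTTTCTC, which matches the template at positions 144–155.
Amplicon spans positions 48–155: 108 bp.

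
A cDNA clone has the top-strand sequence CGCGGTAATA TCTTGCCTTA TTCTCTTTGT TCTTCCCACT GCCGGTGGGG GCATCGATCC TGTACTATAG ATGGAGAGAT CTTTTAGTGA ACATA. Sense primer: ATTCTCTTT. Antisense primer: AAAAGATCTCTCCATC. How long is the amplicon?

66 bp

Forward primer ATTCTCTTT is found on the top strand at positions 20–28.
Taking the reverse complement of AAAAGATCTCTCCATC gives GATGGAGAGATCTTTT, found at positions 70–85 on the template; the primer anneals here to the top strand with its 3' end pointing upstream.
The product runs from position 20 to position 85, so its length is 85 − 20 + 1 = 66 bp.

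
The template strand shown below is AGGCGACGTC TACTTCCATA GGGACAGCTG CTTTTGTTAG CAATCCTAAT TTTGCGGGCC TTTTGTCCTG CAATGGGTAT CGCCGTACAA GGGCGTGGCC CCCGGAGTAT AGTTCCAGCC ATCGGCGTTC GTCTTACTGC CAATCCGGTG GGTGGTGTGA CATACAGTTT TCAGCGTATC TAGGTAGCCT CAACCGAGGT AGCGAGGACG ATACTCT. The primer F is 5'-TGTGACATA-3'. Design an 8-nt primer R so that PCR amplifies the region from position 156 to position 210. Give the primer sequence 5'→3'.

The product's 3' end on the top strand is position 210.
The reverse primer anneals to the top strand over positions 203–210, i.e. to CGAGGACG.
Its sequence written 5'→3' is the reverse complement: CGTCCTCG.

5'-CGTCCTCG-3'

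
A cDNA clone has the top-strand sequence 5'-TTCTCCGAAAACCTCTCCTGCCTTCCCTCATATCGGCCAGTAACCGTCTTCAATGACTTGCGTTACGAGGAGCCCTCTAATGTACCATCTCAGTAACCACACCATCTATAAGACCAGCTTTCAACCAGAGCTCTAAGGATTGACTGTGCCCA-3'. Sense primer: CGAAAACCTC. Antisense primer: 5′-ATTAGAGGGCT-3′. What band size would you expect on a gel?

76 bp

Scanning the template, CGAAAACCTC occurs at positions 6–15; this primer anneals to the bottom strand there with its 3' end pointing downstream.
The reverse primer's reverse complement is AGCCCTCTAAT, which matches the template at positions 71–81.
Amplicon spans positions 6–81: 76 bp.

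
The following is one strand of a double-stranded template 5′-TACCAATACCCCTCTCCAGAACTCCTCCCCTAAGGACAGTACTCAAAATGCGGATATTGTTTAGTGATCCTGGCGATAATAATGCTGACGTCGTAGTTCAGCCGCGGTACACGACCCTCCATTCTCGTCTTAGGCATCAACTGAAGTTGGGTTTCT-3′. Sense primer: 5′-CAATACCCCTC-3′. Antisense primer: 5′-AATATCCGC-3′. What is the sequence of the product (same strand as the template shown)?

The forward primer matches the template at positions 4–14.
Taking the reverse complement of AATATCCGC gives GCGGATATT, found at positions 50–58 on the template; the primer anneals here to the top strand with its 3' end pointing upstream.
The product is the template from position 4 through 58 (55 bp).

5'-CAATACCCCTCTCCAGAACTCCTCCCCTAAGGACAGTACTCAAAATGCGGATATT-3'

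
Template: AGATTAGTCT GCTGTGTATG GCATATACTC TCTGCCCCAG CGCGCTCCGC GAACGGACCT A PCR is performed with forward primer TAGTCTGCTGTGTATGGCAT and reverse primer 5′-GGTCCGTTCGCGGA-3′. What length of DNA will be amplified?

The forward primer matches the template at positions 5–24.
The reverse primer's reverse complement is TCCGCGAACGGACC, which matches the template at positions 46–59.
Amplicon spans positions 5–59: 55 bp.

55 bp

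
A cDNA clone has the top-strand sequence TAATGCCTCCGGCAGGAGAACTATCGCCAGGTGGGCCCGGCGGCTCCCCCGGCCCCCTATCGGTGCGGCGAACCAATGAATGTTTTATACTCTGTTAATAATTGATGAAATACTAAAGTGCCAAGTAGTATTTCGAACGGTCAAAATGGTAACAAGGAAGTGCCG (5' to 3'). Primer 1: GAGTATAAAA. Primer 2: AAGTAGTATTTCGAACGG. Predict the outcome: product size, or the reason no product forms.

No product — the primers' 3' ends point away from each other.

Primer 1 (GAGTATAAAA) has reverse complement TTTTATACTC, which matches the top strand at positions 83–92; primer 1 anneals to the top strand there with its 3' end pointing upstream toward position 83.
Primer 2 (AAGTAGTATTTCGAACGG) matches the top strand directly at positions 123–140; it anneals to the bottom strand with its 3' end pointing downstream toward position 140.
The 3' ends diverge (primer 1 extends toward position 1, primer 2 toward position 165), so the primers never converge on a shared product.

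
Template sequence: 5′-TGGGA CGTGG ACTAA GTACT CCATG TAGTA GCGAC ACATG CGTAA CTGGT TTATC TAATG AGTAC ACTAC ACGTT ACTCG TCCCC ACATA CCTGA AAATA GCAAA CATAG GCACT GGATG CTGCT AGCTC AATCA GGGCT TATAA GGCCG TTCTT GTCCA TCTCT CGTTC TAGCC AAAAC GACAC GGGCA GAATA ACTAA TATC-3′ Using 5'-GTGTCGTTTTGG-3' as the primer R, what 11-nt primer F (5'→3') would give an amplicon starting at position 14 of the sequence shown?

5'-AAGTACTCCAT-3'

The reverse primer's reverse complement CCAAAACGACAC matches the template at positions 174–185; the product starts at position 14.
The forward primer is identical to the top strand over positions 14–24: AAGTACTCCAT.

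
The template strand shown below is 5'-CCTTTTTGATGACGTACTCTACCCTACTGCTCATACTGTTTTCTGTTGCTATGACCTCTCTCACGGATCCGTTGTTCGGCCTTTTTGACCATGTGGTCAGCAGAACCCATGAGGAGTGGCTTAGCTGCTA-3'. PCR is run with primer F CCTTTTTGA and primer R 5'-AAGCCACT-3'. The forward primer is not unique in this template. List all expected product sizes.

The forward primer CCTTTTTGA matches the top strand at positions 1–9, 80–88.
The reverse primer's reverse complement is AGTGGCTT, matching at positions 115–122.
Each forward site pairs with the reverse site to give a product ending at position 122: sizes 122, 43 bp.

122 bp, 43 bp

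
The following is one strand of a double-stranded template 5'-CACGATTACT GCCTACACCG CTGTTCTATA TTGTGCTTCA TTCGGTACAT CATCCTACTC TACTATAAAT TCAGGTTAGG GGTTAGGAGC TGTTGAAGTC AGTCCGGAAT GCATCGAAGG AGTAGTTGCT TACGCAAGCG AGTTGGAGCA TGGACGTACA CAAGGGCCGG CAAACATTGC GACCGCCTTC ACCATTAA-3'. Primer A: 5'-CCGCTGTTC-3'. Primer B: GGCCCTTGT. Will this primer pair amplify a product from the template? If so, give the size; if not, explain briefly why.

Yes — a 151 bp product.

Primer A (CCGCTGTTC) matches the top strand at positions 18–26; it acts as a forward primer.
Primer B's reverse complement is ACAAGGGCC, matching the top strand at positions 160–168; it acts as a reverse primer.
The 3' ends face each other across positions 18–168, giving a 151 bp product.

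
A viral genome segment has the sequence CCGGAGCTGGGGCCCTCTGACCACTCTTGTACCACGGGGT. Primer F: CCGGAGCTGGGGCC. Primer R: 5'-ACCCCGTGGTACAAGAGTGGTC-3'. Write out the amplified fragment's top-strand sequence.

5'-CCGGAGCTGGGGCCCTCTGACCACTCTTGTACCACGGGGT-3'

Forward primer CCGGAGCTGGGGCC is found on the top strand at positions 1–14.
Taking the reverse complement of ACCCCGTGGTACAAGAGTGGTC gives GACCACTCTTGTACCACGGGGT, found at positions 19–40 on the template; the primer anneals here to the top strand with its 3' end pointing upstream.
The product is the template from position 1 through 40 (40 bp).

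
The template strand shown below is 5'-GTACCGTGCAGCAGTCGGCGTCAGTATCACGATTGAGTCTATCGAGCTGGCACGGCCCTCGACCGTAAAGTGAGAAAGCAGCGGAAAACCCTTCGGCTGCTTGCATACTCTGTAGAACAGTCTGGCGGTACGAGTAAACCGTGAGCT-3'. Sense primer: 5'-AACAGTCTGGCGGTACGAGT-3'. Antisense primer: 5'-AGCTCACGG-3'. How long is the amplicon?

The forward primer matches the template at positions 116–135.
Reverse complement of the reverse primer: CCGTGAGCT. This occurs on the top strand at positions 139–147.
Amplicon spans positions 116–147: 32 bp.

32 bp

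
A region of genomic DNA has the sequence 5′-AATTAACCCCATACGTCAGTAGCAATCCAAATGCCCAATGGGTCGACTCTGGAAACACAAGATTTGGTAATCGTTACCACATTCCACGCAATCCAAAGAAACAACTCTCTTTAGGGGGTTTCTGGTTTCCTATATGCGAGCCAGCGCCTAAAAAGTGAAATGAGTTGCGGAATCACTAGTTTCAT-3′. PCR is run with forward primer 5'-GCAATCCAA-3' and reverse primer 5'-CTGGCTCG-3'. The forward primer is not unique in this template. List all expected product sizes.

123 bp, 57 bp

The forward primer GCAATCCAA matches the top strand at positions 22–30, 88–96.
The reverse primer's reverse complement is CGAGCCAG, matching at positions 137–144.
Each forward site pairs with the reverse site to give a product ending at position 144: sizes 123, 57 bp.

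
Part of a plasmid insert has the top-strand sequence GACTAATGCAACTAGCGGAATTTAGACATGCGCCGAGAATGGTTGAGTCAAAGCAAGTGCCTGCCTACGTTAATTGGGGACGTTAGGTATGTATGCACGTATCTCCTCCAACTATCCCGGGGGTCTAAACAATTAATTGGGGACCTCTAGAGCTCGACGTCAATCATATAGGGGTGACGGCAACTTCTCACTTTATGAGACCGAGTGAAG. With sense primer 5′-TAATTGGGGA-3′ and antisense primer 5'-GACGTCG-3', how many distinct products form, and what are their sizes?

The forward primer TAATTGGGGA matches the top strand at positions 71–80, 134–143.
The reverse primer's reverse complement is CGACGTC, matching at positions 155–161.
Each forward site pairs with the reverse site to give a product ending at position 161: sizes 91, 28 bp.

Two products: 91 bp, 28 bp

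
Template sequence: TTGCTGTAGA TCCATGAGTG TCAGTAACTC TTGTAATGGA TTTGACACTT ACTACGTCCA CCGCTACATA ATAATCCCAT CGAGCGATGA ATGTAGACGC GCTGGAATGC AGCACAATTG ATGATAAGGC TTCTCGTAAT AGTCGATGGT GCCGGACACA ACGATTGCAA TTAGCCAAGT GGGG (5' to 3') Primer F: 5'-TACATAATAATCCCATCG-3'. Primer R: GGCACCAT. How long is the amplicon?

89 bp

Forward primer TACATAATAATCCCATCG is found on the top strand at positions 65–82.
Taking the reverse complement of GGCACCAT gives ATGGTGCC, found at positions 146–153 on the template; the primer anneals here to the top strand with its 3' end pointing upstream.
Product length = (reverse-primer end) − (forward-primer start) + 1 = 153 − 65 + 1 = 89 bp.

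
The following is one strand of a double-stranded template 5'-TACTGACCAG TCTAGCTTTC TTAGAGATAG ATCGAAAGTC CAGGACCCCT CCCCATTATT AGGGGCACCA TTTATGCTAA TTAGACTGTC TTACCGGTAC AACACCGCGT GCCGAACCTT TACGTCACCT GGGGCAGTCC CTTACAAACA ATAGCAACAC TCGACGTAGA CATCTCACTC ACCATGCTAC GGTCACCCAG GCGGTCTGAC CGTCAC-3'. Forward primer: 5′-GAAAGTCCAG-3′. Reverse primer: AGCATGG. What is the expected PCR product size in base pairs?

Scanning the template, GAAAGTCCAG occurs at positions 34–43; this primer anneals to the bottom strand there with its 3' end pointing downstream.
The reverse primer's reverse complement is CCATGCT, which matches the template at positions 182–188.
Product length = (reverse-primer end) − (forward-primer start) + 1 = 188 − 34 + 1 = 155 bp.

155 bp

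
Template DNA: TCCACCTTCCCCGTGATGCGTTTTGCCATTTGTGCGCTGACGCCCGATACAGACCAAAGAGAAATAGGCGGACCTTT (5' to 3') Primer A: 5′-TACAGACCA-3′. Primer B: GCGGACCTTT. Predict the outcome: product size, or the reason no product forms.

No product — both primers anneal to the same strand and extend in the same direction.

Primer A (TACAGACCA) matches the top strand at positions 48–56 (3' end points downstream).
Primer B (GCGGACCTTT) also matches the top strand directly, at positions 68–77 — its reverse complement AAAGGTCCGC is not present.
Both primers anneal to the bottom strand with 3' ends pointing the same way, so neither can prime synthesis back toward the other.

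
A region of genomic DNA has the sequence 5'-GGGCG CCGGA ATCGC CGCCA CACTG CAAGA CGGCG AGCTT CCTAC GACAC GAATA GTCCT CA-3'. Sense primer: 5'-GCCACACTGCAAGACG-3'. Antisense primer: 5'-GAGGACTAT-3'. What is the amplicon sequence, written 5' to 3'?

Scanning the template, GCCACACTGCAAGACG occurs at positions 17–32; this primer anneals to the bottom strand there with its 3' end pointing downstream.
Reverse complement of the reverse primer: ATAGTCCTC. This occurs on the top strand at positions 53–61.
The product is the template from position 17 through 61 (45 bp).

5'-GCCACACTGCAAGACGGCGAGCTTCCTACGACACGAATAGTCCTC-3'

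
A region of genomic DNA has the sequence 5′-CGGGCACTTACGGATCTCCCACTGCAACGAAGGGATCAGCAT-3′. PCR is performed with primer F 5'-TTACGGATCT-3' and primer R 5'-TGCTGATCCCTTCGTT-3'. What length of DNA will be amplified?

34 bp

Forward primer TTACGGATCT is found on the top strand at positions 8–17.
Reverse complement of the reverse primer: AACGAAGGGATCAGCA. This occurs on the top strand at positions 26–41.
Amplicon spans positions 8–41: 34 bp.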